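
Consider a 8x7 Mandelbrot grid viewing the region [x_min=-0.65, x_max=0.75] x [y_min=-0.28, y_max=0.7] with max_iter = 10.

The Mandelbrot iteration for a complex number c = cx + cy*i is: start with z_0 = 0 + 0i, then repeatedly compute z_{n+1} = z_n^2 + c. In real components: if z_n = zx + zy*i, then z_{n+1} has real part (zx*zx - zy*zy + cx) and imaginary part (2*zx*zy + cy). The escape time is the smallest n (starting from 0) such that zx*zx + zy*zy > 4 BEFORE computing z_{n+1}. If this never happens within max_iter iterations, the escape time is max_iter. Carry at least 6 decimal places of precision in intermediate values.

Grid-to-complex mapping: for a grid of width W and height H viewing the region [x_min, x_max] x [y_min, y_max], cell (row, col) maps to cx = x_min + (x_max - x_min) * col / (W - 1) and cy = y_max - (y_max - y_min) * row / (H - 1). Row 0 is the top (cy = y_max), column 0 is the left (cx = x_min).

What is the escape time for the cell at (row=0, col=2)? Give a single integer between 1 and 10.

z_0 = 0 + 0i, c = -0.2500 + 0.7000i
Iter 1: z = -0.2500 + 0.7000i, |z|^2 = 0.5525
Iter 2: z = -0.6775 + 0.3500i, |z|^2 = 0.5815
Iter 3: z = 0.0865 + 0.2258i, |z|^2 = 0.0584
Iter 4: z = -0.2935 + 0.7391i, |z|^2 = 0.6323
Iter 5: z = -0.7101 + 0.2662i, |z|^2 = 0.5751
Iter 6: z = 0.1833 + 0.3220i, |z|^2 = 0.1373
Iter 7: z = -0.3200 + 0.8181i, |z|^2 = 0.7716
Iter 8: z = -0.8168 + 0.1764i, |z|^2 = 0.6983
Iter 9: z = 0.3860 + 0.4119i, |z|^2 = 0.3187

Answer: 10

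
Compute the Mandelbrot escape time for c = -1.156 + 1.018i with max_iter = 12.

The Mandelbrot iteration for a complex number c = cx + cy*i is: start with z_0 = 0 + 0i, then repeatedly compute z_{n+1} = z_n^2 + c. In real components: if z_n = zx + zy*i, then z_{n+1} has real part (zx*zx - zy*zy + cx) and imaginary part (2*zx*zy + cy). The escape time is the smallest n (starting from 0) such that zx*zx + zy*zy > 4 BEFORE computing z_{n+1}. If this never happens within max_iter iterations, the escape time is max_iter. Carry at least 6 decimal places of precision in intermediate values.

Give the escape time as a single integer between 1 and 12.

z_0 = 0 + 0i, c = -1.1560 + 1.0180i
Iter 1: z = -1.1560 + 1.0180i, |z|^2 = 2.3727
Iter 2: z = -0.8560 + -1.3356i, |z|^2 = 2.5166
Iter 3: z = -2.2072 + 3.3045i, |z|^2 = 15.7915
Escaped at iteration 3

Answer: 3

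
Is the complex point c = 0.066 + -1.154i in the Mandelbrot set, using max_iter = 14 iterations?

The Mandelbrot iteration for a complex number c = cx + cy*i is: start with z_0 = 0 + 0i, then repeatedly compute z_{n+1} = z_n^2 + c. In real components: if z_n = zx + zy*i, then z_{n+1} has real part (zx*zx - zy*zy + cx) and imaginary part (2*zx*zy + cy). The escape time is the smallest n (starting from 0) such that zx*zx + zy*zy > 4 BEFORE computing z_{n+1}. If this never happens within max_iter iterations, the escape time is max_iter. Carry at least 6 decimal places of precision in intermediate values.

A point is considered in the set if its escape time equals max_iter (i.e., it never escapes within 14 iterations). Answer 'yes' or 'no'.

z_0 = 0 + 0i, c = 0.0660 + -1.1540i
Iter 1: z = 0.0660 + -1.1540i, |z|^2 = 1.3361
Iter 2: z = -1.2614 + -1.3063i, |z|^2 = 3.2975
Iter 3: z = -0.0495 + 2.1415i, |z|^2 = 4.5885
Escaped at iteration 3

Answer: no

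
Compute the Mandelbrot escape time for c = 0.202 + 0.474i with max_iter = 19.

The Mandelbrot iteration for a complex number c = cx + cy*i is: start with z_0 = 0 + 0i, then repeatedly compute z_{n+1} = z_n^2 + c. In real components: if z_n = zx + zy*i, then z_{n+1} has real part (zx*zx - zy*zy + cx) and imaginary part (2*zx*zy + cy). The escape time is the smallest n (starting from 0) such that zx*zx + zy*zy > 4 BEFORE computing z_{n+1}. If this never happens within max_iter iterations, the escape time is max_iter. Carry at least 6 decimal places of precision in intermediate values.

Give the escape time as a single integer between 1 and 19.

z_0 = 0 + 0i, c = 0.2020 + 0.4740i
Iter 1: z = 0.2020 + 0.4740i, |z|^2 = 0.2655
Iter 2: z = 0.0181 + 0.6655i, |z|^2 = 0.4432
Iter 3: z = -0.2406 + 0.4981i, |z|^2 = 0.3060
Iter 4: z = 0.0117 + 0.2343i, |z|^2 = 0.0551
Iter 5: z = 0.1472 + 0.4795i, |z|^2 = 0.2516
Iter 6: z = -0.0062 + 0.6152i, |z|^2 = 0.3785
Iter 7: z = -0.1764 + 0.4663i, |z|^2 = 0.2486
Iter 8: z = 0.0157 + 0.3095i, |z|^2 = 0.0960
Iter 9: z = 0.1065 + 0.4837i, |z|^2 = 0.2453
Iter 10: z = -0.0206 + 0.5770i, |z|^2 = 0.3334
Iter 11: z = -0.1305 + 0.4502i, |z|^2 = 0.2197
Iter 12: z = 0.0164 + 0.3565i, |z|^2 = 0.1274
Iter 13: z = 0.0752 + 0.4857i, |z|^2 = 0.2415
Iter 14: z = -0.0282 + 0.5470i, |z|^2 = 0.3000
Iter 15: z = -0.0964 + 0.4431i, |z|^2 = 0.2057
Iter 16: z = 0.0149 + 0.3885i, |z|^2 = 0.1512
Iter 17: z = 0.0513 + 0.4856i, |z|^2 = 0.2384
Iter 18: z = -0.0312 + 0.5238i, |z|^2 = 0.2753

Answer: 19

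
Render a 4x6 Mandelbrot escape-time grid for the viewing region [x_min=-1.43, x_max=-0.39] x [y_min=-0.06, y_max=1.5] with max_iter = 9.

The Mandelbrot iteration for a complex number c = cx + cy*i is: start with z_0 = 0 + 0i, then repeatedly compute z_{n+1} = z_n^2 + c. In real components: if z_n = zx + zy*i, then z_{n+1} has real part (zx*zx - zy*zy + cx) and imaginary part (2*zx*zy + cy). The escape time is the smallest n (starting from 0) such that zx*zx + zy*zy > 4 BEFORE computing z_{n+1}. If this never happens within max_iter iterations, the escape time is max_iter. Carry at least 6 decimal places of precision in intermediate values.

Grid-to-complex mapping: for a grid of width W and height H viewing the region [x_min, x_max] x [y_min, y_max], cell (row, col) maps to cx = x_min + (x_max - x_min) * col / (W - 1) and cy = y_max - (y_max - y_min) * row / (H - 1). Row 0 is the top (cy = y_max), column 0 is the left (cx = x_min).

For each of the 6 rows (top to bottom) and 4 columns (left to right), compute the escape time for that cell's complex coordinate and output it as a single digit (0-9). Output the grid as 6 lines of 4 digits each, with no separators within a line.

Answer: 1222
2333
3345
3569
5999
9999

Derivation:
(row=0, col=0): c = -1.4300 + 1.5000i → escape time 1
(row=0, col=1): c = -1.0833 + 1.5000i → escape time 2
(row=0, col=2): c = -0.7367 + 1.5000i → escape time 2
(row=0, col=3): c = -0.3900 + 1.5000i → escape time 2
(row=1, col=0): c = -1.4300 + 1.1880i → escape time 2
(row=1, col=1): c = -1.0833 + 1.1880i → escape time 3
(row=1, col=2): c = -0.7367 + 1.1880i → escape time 3
(row=1, col=3): c = -0.3900 + 1.1880i → escape time 3
(row=2, col=0): c = -1.4300 + 0.8760i → escape time 3
(row=2, col=1): c = -1.0833 + 0.8760i → escape time 3
(row=2, col=2): c = -0.7367 + 0.8760i → escape time 4
(row=2, col=3): c = -0.3900 + 0.8760i → escape time 5
(row=3, col=0): c = -1.4300 + 0.5640i → escape time 3
(row=3, col=1): c = -1.0833 + 0.5640i → escape time 5
(row=3, col=2): c = -0.7367 + 0.5640i → escape time 6
(row=3, col=3): c = -0.3900 + 0.5640i → escape time 9
(row=4, col=0): c = -1.4300 + 0.2520i → escape time 5
(row=4, col=1): c = -1.0833 + 0.2520i → escape time 9
(row=4, col=2): c = -0.7367 + 0.2520i → escape time 9
(row=4, col=3): c = -0.3900 + 0.2520i → escape time 9
(row=5, col=0): c = -1.4300 + -0.0600i → escape time 9
(row=5, col=1): c = -1.0833 + -0.0600i → escape time 9
(row=5, col=2): c = -0.7367 + -0.0600i → escape time 9
(row=5, col=3): c = -0.3900 + -0.0600i → escape time 9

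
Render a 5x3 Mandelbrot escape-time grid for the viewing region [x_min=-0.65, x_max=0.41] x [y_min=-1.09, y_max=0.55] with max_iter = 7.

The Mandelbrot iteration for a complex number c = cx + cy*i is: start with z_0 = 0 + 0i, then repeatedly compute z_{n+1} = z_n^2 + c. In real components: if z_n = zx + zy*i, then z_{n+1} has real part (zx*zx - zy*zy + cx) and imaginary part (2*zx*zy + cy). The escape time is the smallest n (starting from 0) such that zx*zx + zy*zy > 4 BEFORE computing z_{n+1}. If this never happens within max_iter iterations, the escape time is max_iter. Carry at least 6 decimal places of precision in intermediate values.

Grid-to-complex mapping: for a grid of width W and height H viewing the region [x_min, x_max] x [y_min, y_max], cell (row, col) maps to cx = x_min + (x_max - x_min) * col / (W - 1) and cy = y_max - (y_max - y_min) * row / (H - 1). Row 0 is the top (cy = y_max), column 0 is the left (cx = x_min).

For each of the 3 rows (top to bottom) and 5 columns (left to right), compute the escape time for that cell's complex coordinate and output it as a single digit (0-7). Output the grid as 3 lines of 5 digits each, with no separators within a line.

(row=0, col=0): c = -0.6500 + 0.5500i → escape time 7
(row=0, col=1): c = -0.3850 + 0.5500i → escape time 7
(row=0, col=2): c = -0.1200 + 0.5500i → escape time 7
(row=0, col=3): c = 0.1450 + 0.5500i → escape time 7
(row=0, col=4): c = 0.4100 + 0.5500i → escape time 7
(row=1, col=0): c = -0.6500 + -0.2700i → escape time 7
(row=1, col=1): c = -0.3850 + -0.2700i → escape time 7
(row=1, col=2): c = -0.1200 + -0.2700i → escape time 7
(row=1, col=3): c = 0.1450 + -0.2700i → escape time 7
(row=1, col=4): c = 0.4100 + -0.2700i → escape time 7
(row=2, col=0): c = -0.6500 + -1.0900i → escape time 3
(row=2, col=1): c = -0.3850 + -1.0900i → escape time 4
(row=2, col=2): c = -0.1200 + -1.0900i → escape time 6
(row=2, col=3): c = 0.1450 + -1.0900i → escape time 4
(row=2, col=4): c = 0.4100 + -1.0900i → escape time 2

Answer: 77777
77777
34642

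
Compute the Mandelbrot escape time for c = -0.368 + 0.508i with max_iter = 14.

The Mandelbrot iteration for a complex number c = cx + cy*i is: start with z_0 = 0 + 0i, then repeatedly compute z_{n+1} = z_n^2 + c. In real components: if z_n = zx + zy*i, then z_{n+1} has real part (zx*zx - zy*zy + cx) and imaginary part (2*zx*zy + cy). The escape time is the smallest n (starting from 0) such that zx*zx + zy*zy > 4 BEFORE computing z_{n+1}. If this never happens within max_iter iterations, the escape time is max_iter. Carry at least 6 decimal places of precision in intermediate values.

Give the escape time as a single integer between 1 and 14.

z_0 = 0 + 0i, c = -0.3680 + 0.5080i
Iter 1: z = -0.3680 + 0.5080i, |z|^2 = 0.3935
Iter 2: z = -0.4906 + 0.1341i, |z|^2 = 0.2587
Iter 3: z = -0.1453 + 0.3764i, |z|^2 = 0.1628
Iter 4: z = -0.4886 + 0.3986i, |z|^2 = 0.3976
Iter 5: z = -0.2882 + 0.1185i, |z|^2 = 0.0971
Iter 6: z = -0.2990 + 0.4397i, |z|^2 = 0.2827
Iter 7: z = -0.4720 + 0.2451i, |z|^2 = 0.2828
Iter 8: z = -0.2053 + 0.2767i, |z|^2 = 0.1187
Iter 9: z = -0.4024 + 0.3944i, |z|^2 = 0.3175
Iter 10: z = -0.3616 + 0.1906i, |z|^2 = 0.1671
Iter 11: z = -0.2735 + 0.3701i, |z|^2 = 0.2118
Iter 12: z = -0.4302 + 0.3055i, |z|^2 = 0.2784
Iter 13: z = -0.2763 + 0.2452i, |z|^2 = 0.1364

Answer: 14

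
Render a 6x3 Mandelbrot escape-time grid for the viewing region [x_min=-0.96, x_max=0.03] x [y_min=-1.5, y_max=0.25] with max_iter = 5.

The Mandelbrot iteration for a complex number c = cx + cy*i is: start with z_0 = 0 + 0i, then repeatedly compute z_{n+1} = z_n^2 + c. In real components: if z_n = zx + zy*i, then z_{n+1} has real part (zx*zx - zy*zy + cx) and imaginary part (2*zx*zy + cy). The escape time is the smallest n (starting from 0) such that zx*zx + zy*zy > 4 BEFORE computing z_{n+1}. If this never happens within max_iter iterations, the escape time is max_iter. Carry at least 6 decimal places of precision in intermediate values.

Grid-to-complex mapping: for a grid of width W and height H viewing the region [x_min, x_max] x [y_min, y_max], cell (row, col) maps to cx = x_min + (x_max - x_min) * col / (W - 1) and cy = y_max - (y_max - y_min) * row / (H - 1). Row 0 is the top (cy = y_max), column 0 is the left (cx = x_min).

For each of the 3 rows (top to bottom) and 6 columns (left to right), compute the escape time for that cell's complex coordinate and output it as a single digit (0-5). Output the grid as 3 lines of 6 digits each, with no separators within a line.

Answer: 555555
455555
222222

Derivation:
(row=0, col=0): c = -0.9600 + 0.2500i → escape time 5
(row=0, col=1): c = -0.7620 + 0.2500i → escape time 5
(row=0, col=2): c = -0.5640 + 0.2500i → escape time 5
(row=0, col=3): c = -0.3660 + 0.2500i → escape time 5
(row=0, col=4): c = -0.1680 + 0.2500i → escape time 5
(row=0, col=5): c = 0.0300 + 0.2500i → escape time 5
(row=1, col=0): c = -0.9600 + -0.6250i → escape time 4
(row=1, col=1): c = -0.7620 + -0.6250i → escape time 5
(row=1, col=2): c = -0.5640 + -0.6250i → escape time 5
(row=1, col=3): c = -0.3660 + -0.6250i → escape time 5
(row=1, col=4): c = -0.1680 + -0.6250i → escape time 5
(row=1, col=5): c = 0.0300 + -0.6250i → escape time 5
(row=2, col=0): c = -0.9600 + -1.5000i → escape time 2
(row=2, col=1): c = -0.7620 + -1.5000i → escape time 2
(row=2, col=2): c = -0.5640 + -1.5000i → escape time 2
(row=2, col=3): c = -0.3660 + -1.5000i → escape time 2
(row=2, col=4): c = -0.1680 + -1.5000i → escape time 2
(row=2, col=5): c = 0.0300 + -1.5000i → escape time 2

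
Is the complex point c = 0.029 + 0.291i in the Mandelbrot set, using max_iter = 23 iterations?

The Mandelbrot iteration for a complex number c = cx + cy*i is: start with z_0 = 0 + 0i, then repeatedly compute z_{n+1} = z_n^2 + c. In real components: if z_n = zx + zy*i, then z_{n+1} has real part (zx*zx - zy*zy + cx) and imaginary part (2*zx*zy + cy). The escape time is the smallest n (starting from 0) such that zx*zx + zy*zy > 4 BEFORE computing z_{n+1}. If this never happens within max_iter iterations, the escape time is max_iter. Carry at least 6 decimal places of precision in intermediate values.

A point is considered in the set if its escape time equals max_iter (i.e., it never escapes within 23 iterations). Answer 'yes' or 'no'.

Answer: yes

Derivation:
z_0 = 0 + 0i, c = 0.0290 + 0.2910i
Iter 1: z = 0.0290 + 0.2910i, |z|^2 = 0.0855
Iter 2: z = -0.0548 + 0.3079i, |z|^2 = 0.0978
Iter 3: z = -0.0628 + 0.2572i, |z|^2 = 0.0701
Iter 4: z = -0.0332 + 0.2587i, |z|^2 = 0.0680
Iter 5: z = -0.0368 + 0.2738i, |z|^2 = 0.0763
Iter 6: z = -0.0446 + 0.2708i, |z|^2 = 0.0753
Iter 7: z = -0.0424 + 0.2668i, |z|^2 = 0.0730
Iter 8: z = -0.0404 + 0.2684i, |z|^2 = 0.0737
Iter 9: z = -0.0414 + 0.2693i, |z|^2 = 0.0742
Iter 10: z = -0.0418 + 0.2687i, |z|^2 = 0.0739
Iter 11: z = -0.0415 + 0.2685i, |z|^2 = 0.0738
Iter 12: z = -0.0414 + 0.2687i, |z|^2 = 0.0739
Iter 13: z = -0.0415 + 0.2688i, |z|^2 = 0.0740
Iter 14: z = -0.0415 + 0.2687i, |z|^2 = 0.0739
Iter 15: z = -0.0415 + 0.2687i, |z|^2 = 0.0739
Iter 16: z = -0.0415 + 0.2687i, |z|^2 = 0.0739
Iter 17: z = -0.0415 + 0.2687i, |z|^2 = 0.0739
Iter 18: z = -0.0415 + 0.2687i, |z|^2 = 0.0739
Iter 19: z = -0.0415 + 0.2687i, |z|^2 = 0.0739
Iter 20: z = -0.0415 + 0.2687i, |z|^2 = 0.0739
Iter 21: z = -0.0415 + 0.2687i, |z|^2 = 0.0739
Iter 22: z = -0.0415 + 0.2687i, |z|^2 = 0.0739
Did not escape in 23 iterations → in set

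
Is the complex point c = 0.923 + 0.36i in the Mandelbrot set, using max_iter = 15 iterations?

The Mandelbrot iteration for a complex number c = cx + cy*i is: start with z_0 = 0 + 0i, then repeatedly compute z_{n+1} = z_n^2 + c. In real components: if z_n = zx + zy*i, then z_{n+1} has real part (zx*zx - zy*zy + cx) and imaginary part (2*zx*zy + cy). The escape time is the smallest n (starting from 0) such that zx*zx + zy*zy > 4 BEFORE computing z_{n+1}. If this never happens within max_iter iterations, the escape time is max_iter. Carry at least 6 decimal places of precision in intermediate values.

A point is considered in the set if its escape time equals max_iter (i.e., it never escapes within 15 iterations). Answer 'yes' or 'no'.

Answer: no

Derivation:
z_0 = 0 + 0i, c = 0.9230 + 0.3600i
Iter 1: z = 0.9230 + 0.3600i, |z|^2 = 0.9815
Iter 2: z = 1.6453 + 1.0246i, |z|^2 = 3.7568
Iter 3: z = 2.5804 + 3.7315i, |z|^2 = 20.5823
Escaped at iteration 3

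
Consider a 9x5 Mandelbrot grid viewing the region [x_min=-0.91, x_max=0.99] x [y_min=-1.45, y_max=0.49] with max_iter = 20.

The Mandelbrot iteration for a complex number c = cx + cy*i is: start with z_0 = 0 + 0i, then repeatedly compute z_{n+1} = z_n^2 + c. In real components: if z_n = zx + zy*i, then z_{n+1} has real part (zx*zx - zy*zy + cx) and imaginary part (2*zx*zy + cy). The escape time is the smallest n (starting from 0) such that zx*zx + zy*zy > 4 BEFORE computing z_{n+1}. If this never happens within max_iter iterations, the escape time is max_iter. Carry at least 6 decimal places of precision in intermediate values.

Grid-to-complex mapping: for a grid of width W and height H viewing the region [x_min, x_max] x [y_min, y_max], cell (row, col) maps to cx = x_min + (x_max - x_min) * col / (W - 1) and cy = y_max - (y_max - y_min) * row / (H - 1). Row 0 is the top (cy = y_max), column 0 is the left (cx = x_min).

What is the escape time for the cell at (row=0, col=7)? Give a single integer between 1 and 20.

Answer: 3

Derivation:
z_0 = 0 + 0i, c = 0.7525 + 0.4900i
Iter 1: z = 0.7525 + 0.4900i, |z|^2 = 0.8064
Iter 2: z = 1.0787 + 1.2274i, |z|^2 = 2.6701
Iter 3: z = 0.4094 + 3.1380i, |z|^2 = 10.0146
Escaped at iteration 3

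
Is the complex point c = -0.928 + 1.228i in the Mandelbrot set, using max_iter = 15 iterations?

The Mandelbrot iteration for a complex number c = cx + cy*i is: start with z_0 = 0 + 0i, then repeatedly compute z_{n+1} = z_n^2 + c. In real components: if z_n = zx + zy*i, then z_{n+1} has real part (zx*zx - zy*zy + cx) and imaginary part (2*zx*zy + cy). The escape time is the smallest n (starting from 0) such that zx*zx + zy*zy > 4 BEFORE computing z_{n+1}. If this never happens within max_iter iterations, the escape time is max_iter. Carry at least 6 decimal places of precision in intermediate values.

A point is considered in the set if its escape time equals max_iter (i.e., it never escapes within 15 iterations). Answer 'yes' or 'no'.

z_0 = 0 + 0i, c = -0.9280 + 1.2280i
Iter 1: z = -0.9280 + 1.2280i, |z|^2 = 2.3692
Iter 2: z = -1.5748 + -1.0512i, |z|^2 = 3.5849
Iter 3: z = 0.4470 + 4.5388i, |z|^2 = 20.8002
Escaped at iteration 3

Answer: no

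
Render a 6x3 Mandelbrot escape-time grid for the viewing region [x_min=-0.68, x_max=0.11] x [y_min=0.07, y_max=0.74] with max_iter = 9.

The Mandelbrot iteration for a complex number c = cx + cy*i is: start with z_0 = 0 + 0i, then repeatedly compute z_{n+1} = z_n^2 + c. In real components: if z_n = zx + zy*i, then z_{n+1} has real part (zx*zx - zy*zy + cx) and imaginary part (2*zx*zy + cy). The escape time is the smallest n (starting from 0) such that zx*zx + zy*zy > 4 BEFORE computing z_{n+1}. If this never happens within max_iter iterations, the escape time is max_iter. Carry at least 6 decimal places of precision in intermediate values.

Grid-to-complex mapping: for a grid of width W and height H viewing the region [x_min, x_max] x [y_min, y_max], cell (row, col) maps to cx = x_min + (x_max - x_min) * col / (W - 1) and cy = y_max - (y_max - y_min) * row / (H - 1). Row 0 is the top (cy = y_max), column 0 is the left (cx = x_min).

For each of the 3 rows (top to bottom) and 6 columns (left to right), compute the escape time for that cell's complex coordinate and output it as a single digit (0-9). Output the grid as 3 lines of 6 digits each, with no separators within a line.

Answer: 467997
999999
999999

Derivation:
(row=0, col=0): c = -0.6800 + 0.7400i → escape time 4
(row=0, col=1): c = -0.5220 + 0.7400i → escape time 6
(row=0, col=2): c = -0.3640 + 0.7400i → escape time 7
(row=0, col=3): c = -0.2060 + 0.7400i → escape time 9
(row=0, col=4): c = -0.0480 + 0.7400i → escape time 9
(row=0, col=5): c = 0.1100 + 0.7400i → escape time 7
(row=1, col=0): c = -0.6800 + 0.4050i → escape time 9
(row=1, col=1): c = -0.5220 + 0.4050i → escape time 9
(row=1, col=2): c = -0.3640 + 0.4050i → escape time 9
(row=1, col=3): c = -0.2060 + 0.4050i → escape time 9
(row=1, col=4): c = -0.0480 + 0.4050i → escape time 9
(row=1, col=5): c = 0.1100 + 0.4050i → escape time 9
(row=2, col=0): c = -0.6800 + 0.0700i → escape time 9
(row=2, col=1): c = -0.5220 + 0.0700i → escape time 9
(row=2, col=2): c = -0.3640 + 0.0700i → escape time 9
(row=2, col=3): c = -0.2060 + 0.0700i → escape time 9
(row=2, col=4): c = -0.0480 + 0.0700i → escape time 9
(row=2, col=5): c = 0.1100 + 0.0700i → escape time 9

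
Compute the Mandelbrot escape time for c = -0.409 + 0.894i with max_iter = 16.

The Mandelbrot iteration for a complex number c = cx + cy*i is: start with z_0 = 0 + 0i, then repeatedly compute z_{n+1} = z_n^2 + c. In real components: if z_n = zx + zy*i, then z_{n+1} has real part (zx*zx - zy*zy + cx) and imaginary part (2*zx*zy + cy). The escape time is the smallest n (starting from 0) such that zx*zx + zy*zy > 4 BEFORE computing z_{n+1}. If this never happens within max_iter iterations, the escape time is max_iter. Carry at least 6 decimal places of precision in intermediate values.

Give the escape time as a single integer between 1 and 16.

z_0 = 0 + 0i, c = -0.4090 + 0.8940i
Iter 1: z = -0.4090 + 0.8940i, |z|^2 = 0.9665
Iter 2: z = -1.0410 + 0.1627i, |z|^2 = 1.1101
Iter 3: z = 0.6481 + 0.5553i, |z|^2 = 0.7284
Iter 4: z = -0.2973 + 1.6137i, |z|^2 = 2.6925
Iter 5: z = -2.9248 + -0.0654i, |z|^2 = 8.5587
Escaped at iteration 5

Answer: 5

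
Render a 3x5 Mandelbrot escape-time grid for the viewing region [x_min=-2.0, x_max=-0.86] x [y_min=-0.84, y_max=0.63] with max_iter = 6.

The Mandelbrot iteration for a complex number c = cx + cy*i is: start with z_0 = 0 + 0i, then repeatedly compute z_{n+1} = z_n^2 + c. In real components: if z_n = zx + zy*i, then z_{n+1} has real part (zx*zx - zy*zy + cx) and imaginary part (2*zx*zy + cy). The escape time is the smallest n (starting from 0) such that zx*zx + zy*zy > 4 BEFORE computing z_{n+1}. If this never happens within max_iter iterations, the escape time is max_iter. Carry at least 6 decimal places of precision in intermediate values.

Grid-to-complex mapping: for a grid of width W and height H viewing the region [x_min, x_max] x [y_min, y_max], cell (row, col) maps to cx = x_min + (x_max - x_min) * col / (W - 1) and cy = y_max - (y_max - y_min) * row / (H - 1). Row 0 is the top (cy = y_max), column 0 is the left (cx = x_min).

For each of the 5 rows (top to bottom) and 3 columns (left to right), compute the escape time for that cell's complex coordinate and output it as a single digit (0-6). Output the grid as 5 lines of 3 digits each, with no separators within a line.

(row=0, col=0): c = -2.0000 + 0.6300i → escape time 1
(row=0, col=1): c = -1.4300 + 0.6300i → escape time 3
(row=0, col=2): c = -0.8600 + 0.6300i → escape time 5
(row=1, col=0): c = -2.0000 + 0.2625i → escape time 1
(row=1, col=1): c = -1.4300 + 0.2625i → escape time 5
(row=1, col=2): c = -0.8600 + 0.2625i → escape time 6
(row=2, col=0): c = -2.0000 + -0.1050i → escape time 1
(row=2, col=1): c = -1.4300 + -0.1050i → escape time 6
(row=2, col=2): c = -0.8600 + -0.1050i → escape time 6
(row=3, col=0): c = -2.0000 + -0.4725i → escape time 1
(row=3, col=1): c = -1.4300 + -0.4725i → escape time 3
(row=3, col=2): c = -0.8600 + -0.4725i → escape time 6
(row=4, col=0): c = -2.0000 + -0.8400i → escape time 1
(row=4, col=1): c = -1.4300 + -0.8400i → escape time 3
(row=4, col=2): c = -0.8600 + -0.8400i → escape time 4

Answer: 135
156
166
136
134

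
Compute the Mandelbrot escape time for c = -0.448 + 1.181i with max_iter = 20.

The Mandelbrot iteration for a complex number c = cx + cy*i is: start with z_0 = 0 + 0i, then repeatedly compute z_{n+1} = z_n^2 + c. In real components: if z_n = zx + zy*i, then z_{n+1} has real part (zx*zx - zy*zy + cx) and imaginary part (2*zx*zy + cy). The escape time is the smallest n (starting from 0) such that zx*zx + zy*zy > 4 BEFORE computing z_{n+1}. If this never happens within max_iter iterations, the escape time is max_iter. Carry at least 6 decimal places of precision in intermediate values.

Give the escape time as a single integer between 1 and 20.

z_0 = 0 + 0i, c = -0.4480 + 1.1810i
Iter 1: z = -0.4480 + 1.1810i, |z|^2 = 1.5955
Iter 2: z = -1.6421 + 0.1228i, |z|^2 = 2.7114
Iter 3: z = 2.2333 + 0.7776i, |z|^2 = 5.5922
Escaped at iteration 3

Answer: 3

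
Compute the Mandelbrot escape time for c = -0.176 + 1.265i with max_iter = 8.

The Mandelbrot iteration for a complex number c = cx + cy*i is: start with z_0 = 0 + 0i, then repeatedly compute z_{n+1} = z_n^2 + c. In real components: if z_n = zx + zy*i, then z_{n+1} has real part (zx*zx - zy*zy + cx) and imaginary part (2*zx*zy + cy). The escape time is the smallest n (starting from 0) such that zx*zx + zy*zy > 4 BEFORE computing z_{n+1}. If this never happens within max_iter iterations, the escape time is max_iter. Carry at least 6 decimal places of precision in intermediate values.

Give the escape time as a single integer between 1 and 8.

z_0 = 0 + 0i, c = -0.1760 + 1.2650i
Iter 1: z = -0.1760 + 1.2650i, |z|^2 = 1.6312
Iter 2: z = -1.7452 + 0.8197i, |z|^2 = 3.7178
Iter 3: z = 2.1980 + -1.5962i, |z|^2 = 7.3790
Escaped at iteration 3

Answer: 3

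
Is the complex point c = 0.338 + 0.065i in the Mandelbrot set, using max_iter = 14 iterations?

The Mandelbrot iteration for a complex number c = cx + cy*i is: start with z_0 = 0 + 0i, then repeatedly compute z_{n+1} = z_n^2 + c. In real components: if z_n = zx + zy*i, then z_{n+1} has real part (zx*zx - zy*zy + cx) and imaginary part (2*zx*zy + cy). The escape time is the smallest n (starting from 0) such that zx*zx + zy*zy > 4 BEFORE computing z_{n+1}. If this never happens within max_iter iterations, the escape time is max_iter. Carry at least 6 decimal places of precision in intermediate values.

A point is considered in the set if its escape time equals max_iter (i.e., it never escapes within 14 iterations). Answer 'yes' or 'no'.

z_0 = 0 + 0i, c = 0.3380 + 0.0650i
Iter 1: z = 0.3380 + 0.0650i, |z|^2 = 0.1185
Iter 2: z = 0.4480 + 0.1089i, |z|^2 = 0.2126
Iter 3: z = 0.5269 + 0.1626i, |z|^2 = 0.3040
Iter 4: z = 0.5891 + 0.2363i, |z|^2 = 0.4029
Iter 5: z = 0.6292 + 0.3435i, |z|^2 = 0.5139
Iter 6: z = 0.6159 + 0.4972i, |z|^2 = 0.6266
Iter 7: z = 0.4701 + 0.6775i, |z|^2 = 0.6801
Iter 8: z = 0.1000 + 0.7021i, |z|^2 = 0.5029
Iter 9: z = -0.1449 + 0.2053i, |z|^2 = 0.0632
Iter 10: z = 0.3168 + 0.0055i, |z|^2 = 0.1004
Iter 11: z = 0.4383 + 0.0685i, |z|^2 = 0.1968
Iter 12: z = 0.5255 + 0.1250i, |z|^2 = 0.2917
Iter 13: z = 0.5985 + 0.1964i, |z|^2 = 0.3967
Did not escape in 14 iterations → in set

Answer: yes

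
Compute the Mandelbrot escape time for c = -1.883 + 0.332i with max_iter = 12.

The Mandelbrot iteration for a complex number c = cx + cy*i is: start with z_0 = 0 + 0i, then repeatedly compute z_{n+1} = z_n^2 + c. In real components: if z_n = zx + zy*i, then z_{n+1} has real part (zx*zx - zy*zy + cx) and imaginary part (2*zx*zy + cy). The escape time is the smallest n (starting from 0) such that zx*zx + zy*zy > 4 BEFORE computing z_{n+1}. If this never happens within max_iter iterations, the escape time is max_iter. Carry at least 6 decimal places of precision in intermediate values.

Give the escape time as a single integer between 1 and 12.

z_0 = 0 + 0i, c = -1.8830 + 0.3320i
Iter 1: z = -1.8830 + 0.3320i, |z|^2 = 3.6559
Iter 2: z = 1.5525 + -0.9183i, |z|^2 = 3.2534
Iter 3: z = -0.3161 + -2.5193i, |z|^2 = 6.4468
Escaped at iteration 3

Answer: 3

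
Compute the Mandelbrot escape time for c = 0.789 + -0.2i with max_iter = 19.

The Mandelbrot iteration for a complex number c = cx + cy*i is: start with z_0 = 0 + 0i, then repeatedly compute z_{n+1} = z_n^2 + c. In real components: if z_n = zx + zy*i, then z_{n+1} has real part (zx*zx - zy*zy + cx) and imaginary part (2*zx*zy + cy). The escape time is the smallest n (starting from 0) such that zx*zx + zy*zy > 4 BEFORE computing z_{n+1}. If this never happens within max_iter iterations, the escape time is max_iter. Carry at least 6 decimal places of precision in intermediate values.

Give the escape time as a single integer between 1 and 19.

z_0 = 0 + 0i, c = 0.7890 + -0.2000i
Iter 1: z = 0.7890 + -0.2000i, |z|^2 = 0.6625
Iter 2: z = 1.3715 + -0.5156i, |z|^2 = 2.1469
Iter 3: z = 2.4042 + -1.6143i, |z|^2 = 8.3863
Escaped at iteration 3

Answer: 3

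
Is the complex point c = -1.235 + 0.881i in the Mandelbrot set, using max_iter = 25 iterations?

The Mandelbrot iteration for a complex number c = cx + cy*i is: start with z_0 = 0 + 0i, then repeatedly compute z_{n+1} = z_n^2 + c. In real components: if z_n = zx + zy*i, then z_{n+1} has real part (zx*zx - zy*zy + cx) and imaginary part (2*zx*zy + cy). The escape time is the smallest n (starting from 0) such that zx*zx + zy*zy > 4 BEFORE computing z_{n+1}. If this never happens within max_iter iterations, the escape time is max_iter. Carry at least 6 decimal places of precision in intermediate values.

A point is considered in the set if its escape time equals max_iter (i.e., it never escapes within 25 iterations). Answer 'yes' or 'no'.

Answer: no

Derivation:
z_0 = 0 + 0i, c = -1.2350 + 0.8810i
Iter 1: z = -1.2350 + 0.8810i, |z|^2 = 2.3014
Iter 2: z = -0.4859 + -1.2951i, |z|^2 = 1.9133
Iter 3: z = -2.6761 + 2.1396i, |z|^2 = 11.7394
Escaped at iteration 3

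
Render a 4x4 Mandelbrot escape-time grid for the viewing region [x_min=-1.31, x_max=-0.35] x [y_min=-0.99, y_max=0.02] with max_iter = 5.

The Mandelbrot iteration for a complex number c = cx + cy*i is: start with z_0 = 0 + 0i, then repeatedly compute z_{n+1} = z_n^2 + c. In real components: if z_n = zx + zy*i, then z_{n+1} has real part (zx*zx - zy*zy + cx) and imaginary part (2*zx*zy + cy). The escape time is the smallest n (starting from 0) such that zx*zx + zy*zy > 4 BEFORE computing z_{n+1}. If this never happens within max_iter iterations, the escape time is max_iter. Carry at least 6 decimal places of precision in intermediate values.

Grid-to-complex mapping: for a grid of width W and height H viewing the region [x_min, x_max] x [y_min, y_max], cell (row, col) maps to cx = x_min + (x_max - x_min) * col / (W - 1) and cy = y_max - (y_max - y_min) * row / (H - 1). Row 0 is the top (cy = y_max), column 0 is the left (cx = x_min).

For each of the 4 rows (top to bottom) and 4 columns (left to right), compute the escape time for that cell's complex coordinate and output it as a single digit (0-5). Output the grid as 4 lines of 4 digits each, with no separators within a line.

(row=0, col=0): c = -1.3100 + 0.0200i → escape time 5
(row=0, col=1): c = -0.9900 + 0.0200i → escape time 5
(row=0, col=2): c = -0.6700 + 0.0200i → escape time 5
(row=0, col=3): c = -0.3500 + 0.0200i → escape time 5
(row=1, col=0): c = -1.3100 + -0.3167i → escape time 5
(row=1, col=1): c = -0.9900 + -0.3167i → escape time 5
(row=1, col=2): c = -0.6700 + -0.3167i → escape time 5
(row=1, col=3): c = -0.3500 + -0.3167i → escape time 5
(row=2, col=0): c = -1.3100 + -0.6533i → escape time 3
(row=2, col=1): c = -0.9900 + -0.6533i → escape time 4
(row=2, col=2): c = -0.6700 + -0.6533i → escape time 5
(row=2, col=3): c = -0.3500 + -0.6533i → escape time 5
(row=3, col=0): c = -1.3100 + -0.9900i → escape time 3
(row=3, col=1): c = -0.9900 + -0.9900i → escape time 3
(row=3, col=2): c = -0.6700 + -0.9900i → escape time 4
(row=3, col=3): c = -0.3500 + -0.9900i → escape time 5

Answer: 5555
5555
3455
3345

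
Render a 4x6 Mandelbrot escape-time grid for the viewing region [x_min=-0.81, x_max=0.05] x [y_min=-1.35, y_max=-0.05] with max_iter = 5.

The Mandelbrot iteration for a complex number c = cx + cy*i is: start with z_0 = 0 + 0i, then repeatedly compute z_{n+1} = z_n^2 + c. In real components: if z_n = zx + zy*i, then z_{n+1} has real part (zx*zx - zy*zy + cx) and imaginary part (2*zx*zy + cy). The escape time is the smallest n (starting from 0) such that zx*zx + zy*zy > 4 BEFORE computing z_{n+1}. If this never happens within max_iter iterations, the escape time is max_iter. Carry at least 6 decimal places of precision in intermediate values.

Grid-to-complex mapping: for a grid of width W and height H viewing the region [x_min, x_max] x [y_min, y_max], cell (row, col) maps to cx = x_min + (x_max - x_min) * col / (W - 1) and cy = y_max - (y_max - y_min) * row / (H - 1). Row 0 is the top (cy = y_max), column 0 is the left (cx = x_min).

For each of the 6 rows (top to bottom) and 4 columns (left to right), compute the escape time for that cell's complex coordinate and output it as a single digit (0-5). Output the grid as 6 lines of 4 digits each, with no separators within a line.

Answer: 5555
5555
5555
4555
3454
2222

Derivation:
(row=0, col=0): c = -0.8100 + -0.0500i → escape time 5
(row=0, col=1): c = -0.5233 + -0.0500i → escape time 5
(row=0, col=2): c = -0.2367 + -0.0500i → escape time 5
(row=0, col=3): c = 0.0500 + -0.0500i → escape time 5
(row=1, col=0): c = -0.8100 + -0.3100i → escape time 5
(row=1, col=1): c = -0.5233 + -0.3100i → escape time 5
(row=1, col=2): c = -0.2367 + -0.3100i → escape time 5
(row=1, col=3): c = 0.0500 + -0.3100i → escape time 5
(row=2, col=0): c = -0.8100 + -0.5700i → escape time 5
(row=2, col=1): c = -0.5233 + -0.5700i → escape time 5
(row=2, col=2): c = -0.2367 + -0.5700i → escape time 5
(row=2, col=3): c = 0.0500 + -0.5700i → escape time 5
(row=3, col=0): c = -0.8100 + -0.8300i → escape time 4
(row=3, col=1): c = -0.5233 + -0.8300i → escape time 5
(row=3, col=2): c = -0.2367 + -0.8300i → escape time 5
(row=3, col=3): c = 0.0500 + -0.8300i → escape time 5
(row=4, col=0): c = -0.8100 + -1.0900i → escape time 3
(row=4, col=1): c = -0.5233 + -1.0900i → escape time 4
(row=4, col=2): c = -0.2367 + -1.0900i → escape time 5
(row=4, col=3): c = 0.0500 + -1.0900i → escape time 4
(row=5, col=0): c = -0.8100 + -1.3500i → escape time 2
(row=5, col=1): c = -0.5233 + -1.3500i → escape time 2
(row=5, col=2): c = -0.2367 + -1.3500i → escape time 2
(row=5, col=3): c = 0.0500 + -1.3500i → escape time 2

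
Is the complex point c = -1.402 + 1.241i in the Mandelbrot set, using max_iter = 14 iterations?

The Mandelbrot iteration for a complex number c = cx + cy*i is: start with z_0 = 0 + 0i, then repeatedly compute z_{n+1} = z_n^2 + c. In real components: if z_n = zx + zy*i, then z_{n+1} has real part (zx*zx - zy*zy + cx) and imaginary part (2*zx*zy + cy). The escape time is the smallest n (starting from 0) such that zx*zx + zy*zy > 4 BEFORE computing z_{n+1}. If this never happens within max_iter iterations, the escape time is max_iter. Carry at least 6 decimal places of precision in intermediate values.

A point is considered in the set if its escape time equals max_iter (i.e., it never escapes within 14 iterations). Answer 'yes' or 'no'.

Answer: no

Derivation:
z_0 = 0 + 0i, c = -1.4020 + 1.2410i
Iter 1: z = -1.4020 + 1.2410i, |z|^2 = 3.5057
Iter 2: z = -0.9765 + -2.2388i, |z|^2 = 5.9656
Escaped at iteration 2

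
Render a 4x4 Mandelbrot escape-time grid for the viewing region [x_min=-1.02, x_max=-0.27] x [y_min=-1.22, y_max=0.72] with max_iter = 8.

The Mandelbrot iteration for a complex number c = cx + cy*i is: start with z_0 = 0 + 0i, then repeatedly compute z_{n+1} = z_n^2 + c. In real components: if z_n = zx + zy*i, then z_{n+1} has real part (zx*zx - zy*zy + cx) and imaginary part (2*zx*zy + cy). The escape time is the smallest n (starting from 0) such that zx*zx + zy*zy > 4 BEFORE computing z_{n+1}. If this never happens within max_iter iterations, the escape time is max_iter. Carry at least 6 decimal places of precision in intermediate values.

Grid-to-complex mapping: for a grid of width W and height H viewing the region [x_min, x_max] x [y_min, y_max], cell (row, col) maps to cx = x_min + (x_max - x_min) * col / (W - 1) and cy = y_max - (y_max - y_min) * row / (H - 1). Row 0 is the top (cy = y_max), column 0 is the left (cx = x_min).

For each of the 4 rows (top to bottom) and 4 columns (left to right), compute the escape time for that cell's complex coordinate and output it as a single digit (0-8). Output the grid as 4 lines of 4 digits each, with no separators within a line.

(row=0, col=0): c = -1.0200 + 0.7200i → escape time 4
(row=0, col=1): c = -0.7700 + 0.7200i → escape time 4
(row=0, col=2): c = -0.5200 + 0.7200i → escape time 7
(row=0, col=3): c = -0.2700 + 0.7200i → escape time 8
(row=1, col=0): c = -1.0200 + 0.0733i → escape time 8
(row=1, col=1): c = -0.7700 + 0.0733i → escape time 8
(row=1, col=2): c = -0.5200 + 0.0733i → escape time 8
(row=1, col=3): c = -0.2700 + 0.0733i → escape time 8
(row=2, col=0): c = -1.0200 + -0.5733i → escape time 5
(row=2, col=1): c = -0.7700 + -0.5733i → escape time 6
(row=2, col=2): c = -0.5200 + -0.5733i → escape time 8
(row=2, col=3): c = -0.2700 + -0.5733i → escape time 8
(row=3, col=0): c = -1.0200 + -1.2200i → escape time 3
(row=3, col=1): c = -0.7700 + -1.2200i → escape time 3
(row=3, col=2): c = -0.5200 + -1.2200i → escape time 3
(row=3, col=3): c = -0.2700 + -1.2200i → escape time 3

Answer: 4478
8888
5688
3333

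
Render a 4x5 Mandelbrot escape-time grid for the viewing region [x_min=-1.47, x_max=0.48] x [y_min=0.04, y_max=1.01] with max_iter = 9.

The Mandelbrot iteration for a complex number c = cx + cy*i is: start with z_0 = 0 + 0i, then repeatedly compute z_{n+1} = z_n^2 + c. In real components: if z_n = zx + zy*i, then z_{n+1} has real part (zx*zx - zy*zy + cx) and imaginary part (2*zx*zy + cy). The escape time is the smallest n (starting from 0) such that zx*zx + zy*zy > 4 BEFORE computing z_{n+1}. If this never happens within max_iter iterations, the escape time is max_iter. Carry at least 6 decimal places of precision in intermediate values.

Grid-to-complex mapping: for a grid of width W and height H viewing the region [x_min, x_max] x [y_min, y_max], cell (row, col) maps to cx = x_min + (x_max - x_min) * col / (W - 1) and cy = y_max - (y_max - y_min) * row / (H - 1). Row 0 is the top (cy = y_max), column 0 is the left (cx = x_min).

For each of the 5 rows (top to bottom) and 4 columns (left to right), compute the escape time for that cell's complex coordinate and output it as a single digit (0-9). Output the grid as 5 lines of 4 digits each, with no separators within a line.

(row=0, col=0): c = -1.4700 + 1.0100i → escape time 3
(row=0, col=1): c = -0.8200 + 1.0100i → escape time 3
(row=0, col=2): c = -0.1700 + 1.0100i → escape time 9
(row=0, col=3): c = 0.4800 + 1.0100i → escape time 2
(row=1, col=0): c = -1.4700 + 0.7675i → escape time 3
(row=1, col=1): c = -0.8200 + 0.7675i → escape time 4
(row=1, col=2): c = -0.1700 + 0.7675i → escape time 9
(row=1, col=3): c = 0.4800 + 0.7675i → escape time 3
(row=2, col=0): c = -1.4700 + 0.5250i → escape time 3
(row=2, col=1): c = -0.8200 + 0.5250i → escape time 6
(row=2, col=2): c = -0.1700 + 0.5250i → escape time 9
(row=2, col=3): c = 0.4800 + 0.5250i → escape time 5
(row=3, col=0): c = -1.4700 + 0.2825i → escape time 5
(row=3, col=1): c = -0.8200 + 0.2825i → escape time 9
(row=3, col=2): c = -0.1700 + 0.2825i → escape time 9
(row=3, col=3): c = 0.4800 + 0.2825i → escape time 6
(row=4, col=0): c = -1.4700 + 0.0400i → escape time 9
(row=4, col=1): c = -0.8200 + 0.0400i → escape time 9
(row=4, col=2): c = -0.1700 + 0.0400i → escape time 9
(row=4, col=3): c = 0.4800 + 0.0400i → escape time 5

Answer: 3392
3493
3695
5996
9995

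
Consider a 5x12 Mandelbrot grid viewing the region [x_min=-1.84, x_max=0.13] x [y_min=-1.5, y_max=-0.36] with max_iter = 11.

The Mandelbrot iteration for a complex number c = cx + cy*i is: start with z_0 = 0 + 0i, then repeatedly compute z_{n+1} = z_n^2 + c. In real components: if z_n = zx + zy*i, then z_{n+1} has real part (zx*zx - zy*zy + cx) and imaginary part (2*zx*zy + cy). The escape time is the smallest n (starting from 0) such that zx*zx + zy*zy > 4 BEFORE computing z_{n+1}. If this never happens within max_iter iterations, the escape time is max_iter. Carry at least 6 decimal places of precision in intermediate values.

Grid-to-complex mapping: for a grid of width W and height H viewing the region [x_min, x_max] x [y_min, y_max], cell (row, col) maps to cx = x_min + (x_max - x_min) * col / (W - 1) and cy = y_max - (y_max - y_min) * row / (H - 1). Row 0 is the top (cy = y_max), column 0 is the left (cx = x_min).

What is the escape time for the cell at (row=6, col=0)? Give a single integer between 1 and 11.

z_0 = 0 + 0i, c = -1.8400 + -0.9818i
Iter 1: z = -1.8400 + -0.9818i, |z|^2 = 4.3496
Escaped at iteration 1

Answer: 1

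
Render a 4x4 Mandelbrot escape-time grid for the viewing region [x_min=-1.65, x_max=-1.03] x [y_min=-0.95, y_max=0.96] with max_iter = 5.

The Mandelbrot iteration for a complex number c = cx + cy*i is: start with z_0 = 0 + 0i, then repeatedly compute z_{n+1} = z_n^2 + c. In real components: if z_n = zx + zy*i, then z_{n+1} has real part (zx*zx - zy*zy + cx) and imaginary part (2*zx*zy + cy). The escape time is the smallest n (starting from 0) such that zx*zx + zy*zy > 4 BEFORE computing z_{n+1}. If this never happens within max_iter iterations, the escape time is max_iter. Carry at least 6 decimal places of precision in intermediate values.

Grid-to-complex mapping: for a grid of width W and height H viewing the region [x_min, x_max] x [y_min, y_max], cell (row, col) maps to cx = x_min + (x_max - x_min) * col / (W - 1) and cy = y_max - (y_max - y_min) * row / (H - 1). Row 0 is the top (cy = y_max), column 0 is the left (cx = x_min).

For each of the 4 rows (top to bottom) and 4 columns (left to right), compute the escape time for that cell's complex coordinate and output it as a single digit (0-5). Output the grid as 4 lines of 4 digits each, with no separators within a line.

Answer: 2333
4555
4555
2333

Derivation:
(row=0, col=0): c = -1.6500 + 0.9600i → escape time 2
(row=0, col=1): c = -1.4433 + 0.9600i → escape time 3
(row=0, col=2): c = -1.2367 + 0.9600i → escape time 3
(row=0, col=3): c = -1.0300 + 0.9600i → escape time 3
(row=1, col=0): c = -1.6500 + 0.3233i → escape time 4
(row=1, col=1): c = -1.4433 + 0.3233i → escape time 5
(row=1, col=2): c = -1.2367 + 0.3233i → escape time 5
(row=1, col=3): c = -1.0300 + 0.3233i → escape time 5
(row=2, col=0): c = -1.6500 + -0.3133i → escape time 4
(row=2, col=1): c = -1.4433 + -0.3133i → escape time 5
(row=2, col=2): c = -1.2367 + -0.3133i → escape time 5
(row=2, col=3): c = -1.0300 + -0.3133i → escape time 5
(row=3, col=0): c = -1.6500 + -0.9500i → escape time 2
(row=3, col=1): c = -1.4433 + -0.9500i → escape time 3
(row=3, col=2): c = -1.2367 + -0.9500i → escape time 3
(row=3, col=3): c = -1.0300 + -0.9500i → escape time 3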